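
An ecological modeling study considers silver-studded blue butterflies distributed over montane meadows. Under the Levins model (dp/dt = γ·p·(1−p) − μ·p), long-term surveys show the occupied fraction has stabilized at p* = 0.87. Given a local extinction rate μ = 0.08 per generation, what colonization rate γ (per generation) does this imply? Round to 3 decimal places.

0.615

At equilibrium γ(1−p*) = μ, so γ = μ/(1−p*).
γ = 0.08/(1 − 0.87) = 0.08/0.1300 = 0.6154.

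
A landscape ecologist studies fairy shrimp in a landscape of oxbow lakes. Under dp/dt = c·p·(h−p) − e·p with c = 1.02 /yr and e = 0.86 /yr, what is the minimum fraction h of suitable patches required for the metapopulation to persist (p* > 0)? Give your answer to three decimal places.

0.843

p* = h − e/c is positive only when h > e/c.
h_min = e/c = 0.86/1.02 = 0.8431.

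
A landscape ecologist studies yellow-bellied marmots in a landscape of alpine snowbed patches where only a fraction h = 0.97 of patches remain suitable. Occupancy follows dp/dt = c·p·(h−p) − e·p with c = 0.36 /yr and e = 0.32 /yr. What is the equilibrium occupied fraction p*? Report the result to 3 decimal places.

Setting dp/dt = 0 and dividing by p* gives c·(h−p*) = e.
So p* = h − e/c = 0.97 − 0.32/0.36 = 0.97 − 0.8889 = 0.0811.

0.081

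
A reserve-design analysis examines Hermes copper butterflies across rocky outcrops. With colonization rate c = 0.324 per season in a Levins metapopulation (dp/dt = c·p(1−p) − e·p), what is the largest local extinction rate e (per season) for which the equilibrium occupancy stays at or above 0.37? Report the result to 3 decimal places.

1 − e/c ≥ 0.37 ⇒ e ≤ c(1 − 0.37) = 0.324 × 0.6300.
e_max = 0.2041.

0.204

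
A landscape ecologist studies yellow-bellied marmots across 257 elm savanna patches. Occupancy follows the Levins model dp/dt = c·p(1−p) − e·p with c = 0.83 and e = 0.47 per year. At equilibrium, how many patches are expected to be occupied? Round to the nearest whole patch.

p* = 1 − e/c = 1 − 0.47/0.83 = 0.4337.
Expected occupied patches = N × p* = 257 × 0.4337 = 111.47 ≈ 111.

111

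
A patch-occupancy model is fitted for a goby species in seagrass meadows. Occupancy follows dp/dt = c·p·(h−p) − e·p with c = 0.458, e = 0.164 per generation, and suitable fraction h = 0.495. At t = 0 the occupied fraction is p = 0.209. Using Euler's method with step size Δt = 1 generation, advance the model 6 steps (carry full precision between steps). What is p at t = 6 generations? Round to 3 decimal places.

0.178

Update rule: p ← p + [c·p·(h−p) − e·p]·Δt with Δt = 1.
p: 0.20900 → 0.20210  (Δp = -0.00690)
p: 0.20210 → 0.19607  (Δp = -0.00603)
p: 0.19607 → 0.19076  (Δp = -0.00531)
p: 0.19076 → 0.18605  (Δp = -0.00470)
p: 0.18605 → 0.18187  (Δp = -0.00419)
p: 0.18187 → 0.17812  (Δp = -0.00374)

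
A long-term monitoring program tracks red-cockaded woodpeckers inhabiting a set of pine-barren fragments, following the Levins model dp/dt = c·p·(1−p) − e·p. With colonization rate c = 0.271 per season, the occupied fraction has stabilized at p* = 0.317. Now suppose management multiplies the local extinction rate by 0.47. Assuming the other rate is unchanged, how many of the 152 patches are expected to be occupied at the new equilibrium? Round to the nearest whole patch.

Balance c(1−p*) = e gives e = 0.271×(1 − 0.31700) = 0.18509.
New p* = 1 − e/c = 1 − 0.08699/0.27100 = 0.67900.
Expected occupied = 152 × 0.67900 = 103.21 ≈ 103.

103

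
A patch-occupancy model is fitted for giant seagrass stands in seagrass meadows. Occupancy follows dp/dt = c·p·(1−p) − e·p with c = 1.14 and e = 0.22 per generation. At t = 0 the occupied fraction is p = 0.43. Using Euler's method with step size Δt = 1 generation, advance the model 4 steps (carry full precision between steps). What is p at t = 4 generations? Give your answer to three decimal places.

0.806

Update rule: p ← p + [c·p·(1−p) − e·p]·Δt with Δt = 1.
p: 0.43000 → 0.61481  (Δp = +0.18481)
p: 0.61481 → 0.74953  (Δp = +0.13471)
p: 0.74953 → 0.79865  (Δp = +0.04912)
p: 0.79865 → 0.80627  (Δp = +0.00762)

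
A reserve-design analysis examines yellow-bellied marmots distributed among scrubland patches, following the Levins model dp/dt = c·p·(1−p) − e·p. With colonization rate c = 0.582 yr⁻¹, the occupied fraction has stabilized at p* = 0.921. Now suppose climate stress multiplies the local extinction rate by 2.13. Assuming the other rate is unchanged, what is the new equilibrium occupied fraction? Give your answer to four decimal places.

Balance c(1−p*) = e gives e = 0.582×(1 − 0.92100) = 0.04598.
New p* = 1 − e/c = 1 − 0.09794/0.58200 = 0.83172.

0.8317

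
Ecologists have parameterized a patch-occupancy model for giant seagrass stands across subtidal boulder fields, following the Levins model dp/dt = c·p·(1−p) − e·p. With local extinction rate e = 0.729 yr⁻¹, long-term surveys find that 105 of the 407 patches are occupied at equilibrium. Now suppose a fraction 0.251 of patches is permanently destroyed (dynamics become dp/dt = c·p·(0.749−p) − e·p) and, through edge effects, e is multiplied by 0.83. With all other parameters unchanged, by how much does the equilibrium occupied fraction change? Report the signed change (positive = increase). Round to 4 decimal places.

Observed p* = 105/407 = 0.25799.
Balance c(1−p*) = e gives c = e/(1 − 0.25799) = 0.729/0.74201 = 0.98247.
New p* = 0.749 − e/c = 0.749 − 0.60507/0.98247 = 0.13313.
Δp* = 0.13313 − 0.25799 = -0.12486.

-0.1249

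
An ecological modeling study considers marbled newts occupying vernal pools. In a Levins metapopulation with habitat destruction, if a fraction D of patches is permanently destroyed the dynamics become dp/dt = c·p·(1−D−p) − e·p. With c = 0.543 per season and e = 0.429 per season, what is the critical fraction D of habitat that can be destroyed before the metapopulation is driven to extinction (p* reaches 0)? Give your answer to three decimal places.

0.210

The nontrivial equilibrium is p* = (1−D) − e/c; extinction occurs when this hits zero.
So D_crit = 1 − e/c = 1 − 0.429/0.543 = 1 − 0.7901 = 0.2099.
Note this equals the original equilibrium occupancy — the Levins extinction-debt result.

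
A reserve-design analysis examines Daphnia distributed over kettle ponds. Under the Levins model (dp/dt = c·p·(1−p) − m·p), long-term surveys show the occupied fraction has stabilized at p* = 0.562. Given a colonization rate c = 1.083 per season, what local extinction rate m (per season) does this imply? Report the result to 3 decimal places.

0.474

At equilibrium c(1−p*) = m.
m = 1.083 × (1 − 0.562) = 1.083 × 0.4380 = 0.4744.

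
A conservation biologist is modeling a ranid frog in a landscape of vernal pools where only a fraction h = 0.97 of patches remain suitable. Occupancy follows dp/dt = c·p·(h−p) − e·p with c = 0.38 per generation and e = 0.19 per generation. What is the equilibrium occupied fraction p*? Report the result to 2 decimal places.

0.47

Setting dp/dt = 0 and dividing by p* gives c·(h−p*) = e.
So p* = h − e/c = 0.97 − 0.19/0.38 = 0.97 − 0.5000 = 0.4700.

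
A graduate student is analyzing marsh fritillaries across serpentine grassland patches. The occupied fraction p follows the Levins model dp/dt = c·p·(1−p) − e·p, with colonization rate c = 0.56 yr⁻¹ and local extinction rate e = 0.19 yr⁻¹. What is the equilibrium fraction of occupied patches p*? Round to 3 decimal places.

0.661

Setting dp/dt = 0 and dividing through by p* gives c·(1−p*) = e.
So p* = 1 − e/c = 1 − 0.19/0.56 = 1 − 0.3393 = 0.6607.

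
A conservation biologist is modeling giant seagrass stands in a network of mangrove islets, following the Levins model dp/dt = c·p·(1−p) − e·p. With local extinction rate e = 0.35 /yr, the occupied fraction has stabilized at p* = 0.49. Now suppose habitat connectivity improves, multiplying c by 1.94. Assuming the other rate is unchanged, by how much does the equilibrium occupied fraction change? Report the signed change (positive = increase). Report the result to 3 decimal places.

0.247

Balance c(1−p*) = e gives c = e/(1 − 0.49000) = 0.35/0.51000 = 0.68627.
New p* = 1 − e/c = 1 − 0.35000/1.33136 = 0.73711.
Δp* = 0.73711 − 0.49000 = +0.24711.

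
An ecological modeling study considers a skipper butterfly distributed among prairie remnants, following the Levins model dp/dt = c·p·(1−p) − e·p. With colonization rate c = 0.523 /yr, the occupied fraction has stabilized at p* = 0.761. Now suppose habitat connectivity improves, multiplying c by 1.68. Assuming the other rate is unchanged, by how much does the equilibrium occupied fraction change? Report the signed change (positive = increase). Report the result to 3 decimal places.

0.097

Balance c(1−p*) = e gives e = 0.523×(1 − 0.76100) = 0.12500.
New p* = 1 − e/c = 1 − 0.12500/0.87864 = 0.85773.
Δp* = 0.85773 − 0.76100 = +0.09673.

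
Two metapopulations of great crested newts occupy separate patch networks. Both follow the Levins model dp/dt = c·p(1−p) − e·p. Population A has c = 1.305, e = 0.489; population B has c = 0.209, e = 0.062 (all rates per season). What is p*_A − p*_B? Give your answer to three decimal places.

-0.078

A: p*_A = 1 − 0.489/1.305 = 0.6253.
B: p*_B = 1 − 0.062/0.209 = 0.7033.
p*_A − p*_B = 0.6253 − 0.7033 = -0.0781.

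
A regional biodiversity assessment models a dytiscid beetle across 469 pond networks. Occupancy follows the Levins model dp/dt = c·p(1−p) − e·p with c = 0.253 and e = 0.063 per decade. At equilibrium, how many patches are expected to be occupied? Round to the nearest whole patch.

352

p* = 1 − e/c = 1 − 0.063/0.253 = 0.7510.
Expected occupied patches = N × p* = 469 × 0.7510 = 352.21 ≈ 352.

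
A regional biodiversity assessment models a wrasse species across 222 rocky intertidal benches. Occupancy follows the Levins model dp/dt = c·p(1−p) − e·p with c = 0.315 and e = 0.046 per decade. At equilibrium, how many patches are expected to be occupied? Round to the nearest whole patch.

p* = 1 − e/c = 1 − 0.046/0.315 = 0.8540.
Expected occupied patches = N × p* = 222 × 0.8540 = 189.58 ≈ 190.

190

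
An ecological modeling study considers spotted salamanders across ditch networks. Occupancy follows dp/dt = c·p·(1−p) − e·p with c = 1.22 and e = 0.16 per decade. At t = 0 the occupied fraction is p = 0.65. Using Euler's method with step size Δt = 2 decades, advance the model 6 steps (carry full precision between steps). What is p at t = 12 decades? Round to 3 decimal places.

0.697

Update rule: p ← p + [c·p·(1−p) − e·p]·Δt with Δt = 2.
step 1: Δp = +0.34710, p = 0.99710
step 2: Δp = -0.31202, p = 0.68508
step 3: Δp = +0.30719, p = 0.99227
step 4: Δp = -0.29882, p = 0.69345
step 5: Δp = +0.29678, p = 0.99023
step 6: Δp = -0.29328, p = 0.69696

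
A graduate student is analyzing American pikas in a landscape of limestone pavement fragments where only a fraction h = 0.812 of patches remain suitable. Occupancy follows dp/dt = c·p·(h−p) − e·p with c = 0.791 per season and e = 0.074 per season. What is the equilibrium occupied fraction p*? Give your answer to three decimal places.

0.718

Setting dp/dt = 0 and dividing by p* gives c·(h−p*) = e.
So p* = h − e/c = 0.812 − 0.074/0.791 = 0.812 − 0.0936 = 0.7184.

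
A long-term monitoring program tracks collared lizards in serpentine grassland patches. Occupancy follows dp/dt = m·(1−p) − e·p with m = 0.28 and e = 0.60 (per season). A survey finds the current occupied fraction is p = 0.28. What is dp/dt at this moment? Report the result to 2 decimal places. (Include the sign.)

0.03

Colonization term: m·(1−p) = 0.28×0.7200 = 0.20160.
Extinction term: e·p = 0.16800.
dp/dt = 0.20160 − 0.16800 = 0.03360.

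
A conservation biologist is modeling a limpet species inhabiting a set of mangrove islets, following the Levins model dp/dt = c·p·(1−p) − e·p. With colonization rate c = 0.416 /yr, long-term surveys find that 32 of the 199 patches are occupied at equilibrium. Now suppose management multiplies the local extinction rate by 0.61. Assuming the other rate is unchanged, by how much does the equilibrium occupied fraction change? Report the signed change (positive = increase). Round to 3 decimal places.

0.327

Observed p* = 32/199 = 0.16080.
Balance c(1−p*) = e gives e = 0.416×(1 − 0.16080) = 0.34911.
New p* = 1 − e/c = 1 − 0.21296/0.41600 = 0.48808.
Δp* = 0.48808 − 0.16080 = +0.32728.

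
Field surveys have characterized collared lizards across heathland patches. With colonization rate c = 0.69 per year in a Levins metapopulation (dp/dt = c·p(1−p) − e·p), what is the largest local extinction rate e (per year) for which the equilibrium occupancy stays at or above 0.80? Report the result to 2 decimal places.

0.14

1 − e/c ≥ 0.80 ⇒ e ≤ c(1 − 0.80) = 0.69 × 0.2000.
e_max = 0.1380.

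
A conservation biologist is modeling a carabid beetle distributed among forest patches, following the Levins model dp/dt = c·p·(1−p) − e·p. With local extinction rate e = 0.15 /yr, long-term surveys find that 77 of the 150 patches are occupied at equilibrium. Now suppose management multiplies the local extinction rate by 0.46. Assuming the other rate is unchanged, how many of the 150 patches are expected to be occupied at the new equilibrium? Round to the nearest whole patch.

116

Observed p* = 77/150 = 0.51333.
Balance c(1−p*) = e gives c = e/(1 − 0.51333) = 0.15/0.48667 = 0.30822.
New p* = 1 − e/c = 1 − 0.06900/0.30822 = 0.77613.
Expected occupied = 150 × 0.77613 = 116.42 ≈ 116.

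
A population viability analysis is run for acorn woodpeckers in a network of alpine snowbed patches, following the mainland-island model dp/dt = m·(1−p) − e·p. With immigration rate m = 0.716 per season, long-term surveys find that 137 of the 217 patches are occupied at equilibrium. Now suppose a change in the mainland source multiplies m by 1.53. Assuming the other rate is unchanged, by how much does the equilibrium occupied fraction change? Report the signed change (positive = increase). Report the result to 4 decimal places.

Observed p* = 137/217 = 0.63134.
Balance m(1−p*) = e·p* gives e = m(1−p*)/p* = 0.716×0.36866/0.63134 = 0.41810.
New p* = m/(m+e) = 1.09548/(1.09548+0.41810) = 0.72377.
Δp* = 0.72377 − 0.63134 = +0.09243.

0.0924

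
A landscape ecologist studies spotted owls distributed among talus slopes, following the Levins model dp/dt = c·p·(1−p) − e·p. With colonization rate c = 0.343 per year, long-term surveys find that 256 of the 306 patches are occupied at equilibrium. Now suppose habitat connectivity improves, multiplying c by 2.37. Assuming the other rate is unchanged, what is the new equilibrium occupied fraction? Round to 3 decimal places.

0.931

Observed p* = 256/306 = 0.83660.
Balance c(1−p*) = e gives e = 0.343×(1 − 0.83660) = 0.05605.
New p* = 1 − e/c = 1 − 0.05605/0.81291 = 0.93105.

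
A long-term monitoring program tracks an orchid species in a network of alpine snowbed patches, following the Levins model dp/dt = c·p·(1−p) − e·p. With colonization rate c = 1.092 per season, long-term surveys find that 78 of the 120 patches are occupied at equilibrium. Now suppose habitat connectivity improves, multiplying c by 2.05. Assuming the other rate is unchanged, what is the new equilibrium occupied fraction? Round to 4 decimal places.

Observed p* = 78/120 = 0.65000.
Balance c(1−p*) = e gives e = 1.092×(1 − 0.65000) = 0.38220.
New p* = 1 − e/c = 1 − 0.38220/2.23860 = 0.82927.

0.8293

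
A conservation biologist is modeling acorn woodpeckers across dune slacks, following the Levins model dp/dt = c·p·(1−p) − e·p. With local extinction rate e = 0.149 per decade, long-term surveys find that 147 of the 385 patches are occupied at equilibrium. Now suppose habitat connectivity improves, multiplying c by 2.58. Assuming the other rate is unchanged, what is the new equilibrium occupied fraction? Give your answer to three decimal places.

0.760

Observed p* = 147/385 = 0.38182.
Balance c(1−p*) = e gives c = e/(1 − 0.38182) = 0.149/0.61818 = 0.24103.
New p* = 1 − e/c = 1 − 0.14900/0.62186 = 0.76040.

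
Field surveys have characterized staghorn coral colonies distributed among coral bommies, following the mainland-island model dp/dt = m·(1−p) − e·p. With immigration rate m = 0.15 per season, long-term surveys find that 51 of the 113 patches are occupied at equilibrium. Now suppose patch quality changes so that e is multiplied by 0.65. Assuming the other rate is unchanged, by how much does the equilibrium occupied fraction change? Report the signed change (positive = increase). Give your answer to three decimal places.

0.107

Observed p* = 51/113 = 0.45133.
Balance m(1−p*) = e·p* gives e = m(1−p*)/p* = 0.15×0.54867/0.45133 = 0.18235.
New p* = m/(m+e) = 0.15000/(0.15000+0.11853) = 0.55860.
Δp* = 0.55860 − 0.45133 = +0.10727.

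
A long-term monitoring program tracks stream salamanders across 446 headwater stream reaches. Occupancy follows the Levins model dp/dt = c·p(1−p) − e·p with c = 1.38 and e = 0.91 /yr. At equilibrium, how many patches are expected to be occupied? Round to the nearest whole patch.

p* = 1 − e/c = 1 − 0.91/1.38 = 0.3406.
Expected occupied patches = N × p* = 446 × 0.3406 = 151.90 ≈ 152.

152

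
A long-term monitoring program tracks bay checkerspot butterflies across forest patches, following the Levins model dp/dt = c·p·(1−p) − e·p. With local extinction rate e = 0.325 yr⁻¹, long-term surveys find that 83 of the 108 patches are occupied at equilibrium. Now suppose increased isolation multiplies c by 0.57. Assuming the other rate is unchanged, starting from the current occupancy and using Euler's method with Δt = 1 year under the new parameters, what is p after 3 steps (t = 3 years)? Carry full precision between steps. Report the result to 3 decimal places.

0.610

Observed p* = 83/108 = 0.76852.
Balance c(1−p*) = e gives c = e/(1 − 0.76852) = 0.325/0.23148 = 1.40400.
Starting from p₀ = 0.76852; update p ← p + (dp/dt)·Δt with the new parameters.
t = 1: p = 0.76852 + (-0.10740) = 0.66112
t = 2: p = 0.66112 + (-0.03557) = 0.62555
t = 3: p = 0.62555 + (-0.01585) = 0.60970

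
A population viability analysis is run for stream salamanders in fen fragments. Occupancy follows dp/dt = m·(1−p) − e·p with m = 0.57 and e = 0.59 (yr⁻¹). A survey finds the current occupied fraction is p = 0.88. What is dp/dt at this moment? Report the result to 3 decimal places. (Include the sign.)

-0.451

Colonization term: m·(1−p) = 0.57×0.1200 = 0.06840.
Extinction term: e·p = 0.51920.
dp/dt = 0.06840 − 0.51920 = -0.45080.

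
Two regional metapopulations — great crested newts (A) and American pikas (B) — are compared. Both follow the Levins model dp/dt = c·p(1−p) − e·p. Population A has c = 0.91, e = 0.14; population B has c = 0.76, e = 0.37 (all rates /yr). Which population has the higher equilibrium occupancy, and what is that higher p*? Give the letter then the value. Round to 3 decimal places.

A: p*_A = 1 − 0.14/0.91 = 0.8462.
B: p*_B = 1 − 0.37/0.76 = 0.5132.
A is higher at 0.8462.

A, 0.846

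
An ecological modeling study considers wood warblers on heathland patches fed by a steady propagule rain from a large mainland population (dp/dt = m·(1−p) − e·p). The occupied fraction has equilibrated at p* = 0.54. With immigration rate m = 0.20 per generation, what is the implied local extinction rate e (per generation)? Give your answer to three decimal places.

At equilibrium m(1−p*) = e·p*, so e = m(1−p*)/p*.
e = 0.20 × 0.4600 / 0.54 = 0.1704.

0.170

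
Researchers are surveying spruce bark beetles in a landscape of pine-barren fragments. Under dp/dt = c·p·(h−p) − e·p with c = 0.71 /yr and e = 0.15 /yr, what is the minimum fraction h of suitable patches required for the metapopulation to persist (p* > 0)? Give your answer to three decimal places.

0.211

p* = h − e/c is positive only when h > e/c.
h_min = e/c = 0.15/0.71 = 0.2113.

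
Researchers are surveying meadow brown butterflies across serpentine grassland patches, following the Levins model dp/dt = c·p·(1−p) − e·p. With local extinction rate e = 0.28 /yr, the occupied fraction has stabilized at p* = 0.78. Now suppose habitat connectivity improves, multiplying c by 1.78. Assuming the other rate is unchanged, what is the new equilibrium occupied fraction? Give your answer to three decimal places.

Balance c(1−p*) = e gives c = e/(1 − 0.78000) = 0.28/0.22000 = 1.27273.
New p* = 1 − e/c = 1 − 0.28000/2.26546 = 0.87640.

0.876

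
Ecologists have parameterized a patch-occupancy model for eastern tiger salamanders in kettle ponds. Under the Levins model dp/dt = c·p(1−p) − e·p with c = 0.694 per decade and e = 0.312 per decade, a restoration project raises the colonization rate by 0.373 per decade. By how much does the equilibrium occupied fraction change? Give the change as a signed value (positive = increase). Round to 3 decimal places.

Before: p* = 1 − 0.312/0.694 = 0.5504.
After the change, c = 1.067, e = 0.312, so p* = 1 − 0.312/1.067 = 0.7076.
Δp* = 0.7076 − 0.5504 = +0.1572.

0.157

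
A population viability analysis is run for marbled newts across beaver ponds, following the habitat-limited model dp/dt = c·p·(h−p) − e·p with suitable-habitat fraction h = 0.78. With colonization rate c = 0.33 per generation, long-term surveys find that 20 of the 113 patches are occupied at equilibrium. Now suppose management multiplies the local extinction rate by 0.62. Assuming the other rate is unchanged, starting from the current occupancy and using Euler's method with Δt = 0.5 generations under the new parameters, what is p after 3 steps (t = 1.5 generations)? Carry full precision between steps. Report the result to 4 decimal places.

0.1972

Observed p* = 20/113 = 0.17699.
Balance c(h−p*) = e gives e = 0.33×(0.78 − 0.17699) = 0.19899.
Starting from p₀ = 0.17699; update p ← p + (dp/dt)·Δt with the new parameters.
  1  |  dp/dt·Δt = +0.006692  |  p_1 = 0.183683
  2  |  dp/dt·Δt = +0.006742  |  p_2 = 0.190425
  3  |  dp/dt·Δt = +0.006778  |  p_3 = 0.197203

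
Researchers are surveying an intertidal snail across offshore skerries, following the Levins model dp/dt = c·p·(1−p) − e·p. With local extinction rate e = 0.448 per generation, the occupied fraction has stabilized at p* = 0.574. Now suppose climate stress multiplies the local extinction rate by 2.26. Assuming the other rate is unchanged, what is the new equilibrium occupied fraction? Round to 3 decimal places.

0.037

Balance c(1−p*) = e gives c = e/(1 − 0.57400) = 0.448/0.42600 = 1.05164.
New p* = 1 − e/c = 1 − 1.01248/1.05164 = 0.03724.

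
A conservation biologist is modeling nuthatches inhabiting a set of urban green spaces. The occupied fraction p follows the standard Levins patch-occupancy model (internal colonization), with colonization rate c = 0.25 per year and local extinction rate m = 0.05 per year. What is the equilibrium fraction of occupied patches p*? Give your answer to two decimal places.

At equilibrium, colonization balances extinction: c·p*·(1−p*) = m·p*.
So p* = 1 − m/c = 1 − 0.05/0.25 = 1 − 0.2000 = 0.8000.

0.80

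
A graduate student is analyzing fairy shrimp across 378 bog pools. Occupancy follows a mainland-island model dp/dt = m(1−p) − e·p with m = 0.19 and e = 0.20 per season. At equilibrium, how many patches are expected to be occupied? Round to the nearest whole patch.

184

p* = m/(m+e) = 0.19/0.3900 = 0.4872.
Expected occupied patches = N × p* = 378 × 0.4872 = 184.15 ≈ 184.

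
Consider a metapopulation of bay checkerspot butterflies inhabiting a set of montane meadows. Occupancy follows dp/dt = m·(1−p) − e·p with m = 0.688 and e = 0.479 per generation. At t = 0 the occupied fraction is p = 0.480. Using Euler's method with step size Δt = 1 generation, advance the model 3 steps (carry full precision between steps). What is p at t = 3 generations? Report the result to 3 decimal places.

0.590

Update rule: p ← p + [m·(1−p) − e·p]·Δt with Δt = 1.
t = 1: p = 0.48000 + (+0.12784) = 0.60784
t = 2: p = 0.60784 + (-0.02135) = 0.58649
t = 3: p = 0.58649 + (+0.00357) = 0.59006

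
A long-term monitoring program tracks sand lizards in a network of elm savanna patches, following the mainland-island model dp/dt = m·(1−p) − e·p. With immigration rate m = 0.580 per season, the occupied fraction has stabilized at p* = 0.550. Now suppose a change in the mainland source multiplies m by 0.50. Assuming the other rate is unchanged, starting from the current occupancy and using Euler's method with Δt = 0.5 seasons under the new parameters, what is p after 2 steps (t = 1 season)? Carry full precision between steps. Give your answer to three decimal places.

0.444

Balance m(1−p*) = e·p* gives e = m(1−p*)/p* = 0.580×0.45000/0.55000 = 0.47455.
Starting from p₀ = 0.55000; update p ← p + (dp/dt)·Δt with the new parameters.
t = 0.5: p = 0.55000 + (-0.06525) = 0.48475
t = 1: p = 0.48475 + (-0.04031) = 0.44444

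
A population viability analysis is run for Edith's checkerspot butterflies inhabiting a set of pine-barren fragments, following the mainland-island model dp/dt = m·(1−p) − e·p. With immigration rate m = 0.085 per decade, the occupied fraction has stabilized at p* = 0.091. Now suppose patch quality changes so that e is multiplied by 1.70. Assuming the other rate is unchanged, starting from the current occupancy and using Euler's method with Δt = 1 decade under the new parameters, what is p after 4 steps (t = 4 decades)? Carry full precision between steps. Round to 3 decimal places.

0.058

Balance m(1−p*) = e·p* gives e = m(1−p*)/p* = 0.085×0.90900/0.09100 = 0.84907.
Starting from p₀ = 0.09100; update p ← p + (dp/dt)·Δt with the new parameters.
step 1: Δp = -0.05409, p = 0.03691
step 2: Δp = +0.02858, p = 0.06549
step 3: Δp = -0.01510, p = 0.05039
step 4: Δp = +0.00798, p = 0.05837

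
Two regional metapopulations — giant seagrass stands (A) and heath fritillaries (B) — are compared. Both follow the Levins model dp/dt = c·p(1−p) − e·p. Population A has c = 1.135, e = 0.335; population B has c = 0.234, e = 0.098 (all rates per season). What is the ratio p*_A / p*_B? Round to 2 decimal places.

1.21

A: p*_A = 1 − 0.335/1.135 = 0.7048.
B: p*_B = 1 − 0.098/0.234 = 0.5812.
p*_A / p*_B = 0.7048/0.5812 = 1.2127.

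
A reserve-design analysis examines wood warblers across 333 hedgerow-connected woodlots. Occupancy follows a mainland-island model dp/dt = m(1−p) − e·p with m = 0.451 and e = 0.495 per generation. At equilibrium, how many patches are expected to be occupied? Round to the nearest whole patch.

159

p* = m/(m+e) = 0.451/0.9460 = 0.4767.
Expected occupied patches = N × p* = 333 × 0.4767 = 158.76 ≈ 159.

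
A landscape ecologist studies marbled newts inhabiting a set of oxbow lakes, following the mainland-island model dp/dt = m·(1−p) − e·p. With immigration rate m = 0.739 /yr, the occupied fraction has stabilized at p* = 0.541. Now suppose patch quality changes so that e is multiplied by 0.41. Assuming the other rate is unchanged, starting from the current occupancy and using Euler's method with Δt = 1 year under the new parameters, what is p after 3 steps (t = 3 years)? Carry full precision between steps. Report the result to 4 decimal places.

0.7419

Balance m(1−p*) = e·p* gives e = m(1−p*)/p* = 0.739×0.45900/0.54100 = 0.62699.
Starting from p₀ = 0.54100; update p ← p + (dp/dt)·Δt with the new parameters.
t = 1: p = 0.54100 + (+0.20013) = 0.74113
t = 2: p = 0.74113 + (+0.00079) = 0.74192
t = 3: p = 0.74192 + (+0.00000) = 0.74192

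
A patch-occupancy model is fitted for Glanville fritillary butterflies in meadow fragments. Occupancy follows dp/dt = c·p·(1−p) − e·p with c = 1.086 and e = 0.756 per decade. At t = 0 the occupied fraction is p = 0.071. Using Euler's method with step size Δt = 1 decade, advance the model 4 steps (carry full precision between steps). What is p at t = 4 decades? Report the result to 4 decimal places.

0.1575

Update rule: p ← p + [c·p·(1−p) − e·p]·Δt with Δt = 1.
t = 1: p = 0.07100 + (+0.01796) = 0.08896
t = 2: p = 0.08896 + (+0.02076) = 0.10972
t = 3: p = 0.10972 + (+0.02313) = 0.13285
t = 4: p = 0.13285 + (+0.02467) = 0.15752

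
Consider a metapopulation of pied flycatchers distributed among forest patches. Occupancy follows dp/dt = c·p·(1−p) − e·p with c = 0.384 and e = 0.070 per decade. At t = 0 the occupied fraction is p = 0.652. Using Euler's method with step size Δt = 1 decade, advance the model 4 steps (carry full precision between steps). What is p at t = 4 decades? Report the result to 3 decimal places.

Update rule: p ← p + [c·p·(1−p) − e·p]·Δt with Δt = 1.
t = 1: p = 0.65200 + (+0.04149) = 0.69349
t = 2: p = 0.69349 + (+0.03308) = 0.72657
t = 3: p = 0.72657 + (+0.02543) = 0.75200
t = 4: p = 0.75200 + (+0.01898) = 0.77097

0.771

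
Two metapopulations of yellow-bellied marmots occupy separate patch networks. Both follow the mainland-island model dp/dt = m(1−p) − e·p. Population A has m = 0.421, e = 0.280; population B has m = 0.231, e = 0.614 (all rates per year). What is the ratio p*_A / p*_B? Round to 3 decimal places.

2.197

A: p*_A = m/(m+e) = 0.421/0.7010 = 0.6006.
B: p*_B = 0.231/0.8450 = 0.2734.
p*_A / p*_B = 0.6006/0.2734 = 2.1969.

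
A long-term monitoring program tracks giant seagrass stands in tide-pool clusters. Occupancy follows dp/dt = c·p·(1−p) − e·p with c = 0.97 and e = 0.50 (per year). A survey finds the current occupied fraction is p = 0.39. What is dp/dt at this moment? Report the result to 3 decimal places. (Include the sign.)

0.036

Colonization term: c·p·(1−p) = 0.97×0.39×0.6100 = 0.23076.
Extinction term: e·p = 0.19500.
dp/dt = 0.23076 − 0.19500 = 0.03576.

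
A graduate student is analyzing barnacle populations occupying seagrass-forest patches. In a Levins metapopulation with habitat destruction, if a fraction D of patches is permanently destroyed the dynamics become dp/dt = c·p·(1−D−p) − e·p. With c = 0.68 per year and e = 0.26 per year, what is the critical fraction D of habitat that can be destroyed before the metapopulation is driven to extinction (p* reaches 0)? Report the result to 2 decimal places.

0.62

The nontrivial equilibrium is p* = (1−D) − e/c; extinction occurs when this hits zero.
So D_crit = 1 − e/c = 1 − 0.26/0.68 = 1 − 0.3824 = 0.6176.
Note this equals the original equilibrium occupancy — the Levins extinction-debt result.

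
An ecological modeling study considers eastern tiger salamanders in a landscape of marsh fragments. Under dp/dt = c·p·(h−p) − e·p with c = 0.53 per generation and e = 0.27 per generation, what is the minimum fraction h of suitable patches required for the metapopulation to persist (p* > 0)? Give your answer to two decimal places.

0.51

p* = h − e/c is positive only when h > e/c.
h_min = e/c = 0.27/0.53 = 0.5094.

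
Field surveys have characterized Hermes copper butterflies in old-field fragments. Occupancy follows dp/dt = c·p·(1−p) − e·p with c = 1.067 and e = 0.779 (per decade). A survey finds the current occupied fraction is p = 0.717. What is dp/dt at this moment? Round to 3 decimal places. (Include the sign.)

-0.342

Colonization term: c·p·(1−p) = 1.067×0.717×0.2830 = 0.21651.
Extinction term: e·p = 0.55854.
dp/dt = 0.21651 − 0.55854 = -0.34204.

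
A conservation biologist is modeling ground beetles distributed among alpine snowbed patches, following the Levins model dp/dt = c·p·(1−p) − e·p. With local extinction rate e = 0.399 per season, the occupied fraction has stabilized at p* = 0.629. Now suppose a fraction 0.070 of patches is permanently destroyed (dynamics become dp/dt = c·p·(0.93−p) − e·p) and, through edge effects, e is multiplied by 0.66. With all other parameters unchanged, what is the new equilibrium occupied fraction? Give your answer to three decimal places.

Balance c(1−p*) = e gives c = e/(1 − 0.62900) = 0.399/0.37100 = 1.07547.
New p* = 0.93 − e/c = 0.93 − 0.26334/1.07547 = 0.68514.

0.685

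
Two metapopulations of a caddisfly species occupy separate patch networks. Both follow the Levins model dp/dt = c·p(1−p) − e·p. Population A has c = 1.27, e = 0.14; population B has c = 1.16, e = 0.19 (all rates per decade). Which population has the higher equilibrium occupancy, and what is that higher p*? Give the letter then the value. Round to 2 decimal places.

A, 0.89

A: p*_A = 1 − 0.14/1.27 = 0.8898.
B: p*_B = 1 − 0.19/1.16 = 0.8362.
A is higher at 0.8898.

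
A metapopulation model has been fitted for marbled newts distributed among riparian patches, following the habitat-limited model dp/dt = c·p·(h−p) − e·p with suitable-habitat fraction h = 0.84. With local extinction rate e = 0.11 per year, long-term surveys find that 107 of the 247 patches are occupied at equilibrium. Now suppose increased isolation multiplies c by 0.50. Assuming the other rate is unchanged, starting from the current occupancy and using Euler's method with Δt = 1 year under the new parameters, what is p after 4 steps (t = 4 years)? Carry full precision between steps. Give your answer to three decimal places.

Observed p* = 107/247 = 0.43320.
Balance c(h−p*) = e gives c = e/(0.84 − 0.43320) = 0.11/0.40680 = 0.27040.
Starting from p₀ = 0.43320; update p ← p + (dp/dt)·Δt with the new parameters.
step 1: Δp = -0.02383, p = 0.40937
step 2: Δp = -0.02120, p = 0.38818
step 3: Δp = -0.01899, p = 0.36919
step 4: Δp = -0.01711, p = 0.35208

0.352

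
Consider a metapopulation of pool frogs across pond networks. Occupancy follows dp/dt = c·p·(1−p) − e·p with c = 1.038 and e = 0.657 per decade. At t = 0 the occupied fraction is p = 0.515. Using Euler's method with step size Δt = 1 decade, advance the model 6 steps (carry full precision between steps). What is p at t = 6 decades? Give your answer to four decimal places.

0.3719

Update rule: p ← p + [c·p·(1−p) − e·p]·Δt with Δt = 1.
p: 0.51500 → 0.43591  (Δp = -0.07909)
p: 0.43591 → 0.40475  (Δp = -0.03116)
p: 0.40475 → 0.38891  (Δp = -0.01584)
p: 0.38891 → 0.38009  (Δp = -0.00883)
p: 0.38009 → 0.37495  (Δp = -0.00514)
p: 0.37495 → 0.37187  (Δp = -0.00307)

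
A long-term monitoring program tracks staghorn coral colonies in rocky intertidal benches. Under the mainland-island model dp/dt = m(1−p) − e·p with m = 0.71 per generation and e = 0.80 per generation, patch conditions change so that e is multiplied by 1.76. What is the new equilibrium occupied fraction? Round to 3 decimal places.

Before: p* = 0.71/(0.71+0.80) = 0.4702.
After: m = 0.71, e = 1.408; p* = 0.71/2.1180 = 0.3352.

0.335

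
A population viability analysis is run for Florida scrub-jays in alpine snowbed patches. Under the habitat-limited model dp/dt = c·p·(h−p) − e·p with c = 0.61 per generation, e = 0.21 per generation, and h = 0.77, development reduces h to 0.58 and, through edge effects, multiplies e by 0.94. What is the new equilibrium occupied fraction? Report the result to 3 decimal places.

Before: p* = h − e/c = 0.77 − 0.21/0.61 = 0.77 − 0.3443 = 0.4257.
After: c = 0.61, e = 0.1974, h = 0.58; p* = 0.58 − 0.1974/0.61 = 0.2564.

0.256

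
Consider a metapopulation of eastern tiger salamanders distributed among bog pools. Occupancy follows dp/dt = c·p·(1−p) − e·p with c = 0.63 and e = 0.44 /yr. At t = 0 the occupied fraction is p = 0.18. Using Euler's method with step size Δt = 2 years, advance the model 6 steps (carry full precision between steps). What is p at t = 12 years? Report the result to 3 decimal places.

0.287

Update rule: p ← p + [c·p·(1−p) − e·p]·Δt with Δt = 2.
  1  |  dp/dt·Δt = +0.027576  |  p_1 = 0.207576
  2  |  dp/dt·Δt = +0.024588  |  p_2 = 0.232164
  3  |  dp/dt·Δt = +0.020308  |  p_3 = 0.252472
  4  |  dp/dt·Δt = +0.015624  |  p_4 = 0.268097
  5  |  dp/dt·Δt = +0.011313  |  p_5 = 0.279410
  6  |  dp/dt·Δt = +0.007808  |  p_6 = 0.287218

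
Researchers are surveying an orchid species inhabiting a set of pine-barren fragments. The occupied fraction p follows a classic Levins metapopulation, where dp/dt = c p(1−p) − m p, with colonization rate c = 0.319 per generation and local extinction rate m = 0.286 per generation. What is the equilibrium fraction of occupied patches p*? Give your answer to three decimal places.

0.103

Setting dp/dt = 0 and dividing through by p* gives c·(1−p*) = m.
So p* = 1 − m/c = 1 − 0.286/0.319 = 1 − 0.8966 = 0.1034.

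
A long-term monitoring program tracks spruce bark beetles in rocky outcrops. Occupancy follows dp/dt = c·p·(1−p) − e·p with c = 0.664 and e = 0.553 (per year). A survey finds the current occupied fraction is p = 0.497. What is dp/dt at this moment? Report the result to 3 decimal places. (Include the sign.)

Colonization term: c·p·(1−p) = 0.664×0.497×0.5030 = 0.16599.
Extinction term: e·p = 0.27484.
dp/dt = 0.16599 − 0.27484 = -0.10885.

-0.109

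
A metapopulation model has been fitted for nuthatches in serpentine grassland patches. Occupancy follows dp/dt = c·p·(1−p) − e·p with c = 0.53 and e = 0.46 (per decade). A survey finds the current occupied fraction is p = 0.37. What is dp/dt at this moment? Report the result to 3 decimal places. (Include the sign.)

Colonization term: c·p·(1−p) = 0.53×0.37×0.6300 = 0.12354.
Extinction term: e·p = 0.17020.
dp/dt = 0.12354 − 0.17020 = -0.04666.

-0.047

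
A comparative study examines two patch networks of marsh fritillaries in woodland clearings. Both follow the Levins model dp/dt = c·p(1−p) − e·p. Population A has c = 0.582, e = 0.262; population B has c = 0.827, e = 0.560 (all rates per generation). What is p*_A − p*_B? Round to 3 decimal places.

0.227

A: p*_A = 1 − 0.262/0.582 = 0.5498.
B: p*_B = 1 − 0.560/0.827 = 0.3229.
p*_A − p*_B = 0.5498 − 0.3229 = 0.2270.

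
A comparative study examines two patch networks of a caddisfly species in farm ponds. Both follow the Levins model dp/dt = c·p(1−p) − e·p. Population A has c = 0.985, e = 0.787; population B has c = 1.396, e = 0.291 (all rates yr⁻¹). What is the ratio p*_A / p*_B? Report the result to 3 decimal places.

A: p*_A = 1 − 0.787/0.985 = 0.2010.
B: p*_B = 1 − 0.291/1.396 = 0.7915.
p*_A / p*_B = 0.2010/0.7915 = 0.2540.

0.254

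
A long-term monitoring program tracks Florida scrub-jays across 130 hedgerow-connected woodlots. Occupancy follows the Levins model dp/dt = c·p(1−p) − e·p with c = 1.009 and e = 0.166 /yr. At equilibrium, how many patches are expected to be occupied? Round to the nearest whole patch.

p* = 1 − e/c = 1 − 0.166/1.009 = 0.8355.
Expected occupied patches = N × p* = 130 × 0.8355 = 108.61 ≈ 109.

109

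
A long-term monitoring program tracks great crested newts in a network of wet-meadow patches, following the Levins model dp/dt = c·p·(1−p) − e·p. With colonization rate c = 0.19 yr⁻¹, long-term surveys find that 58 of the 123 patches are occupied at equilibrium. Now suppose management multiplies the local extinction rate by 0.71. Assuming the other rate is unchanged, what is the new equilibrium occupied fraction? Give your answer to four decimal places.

0.6248

Observed p* = 58/123 = 0.47154.
Balance c(1−p*) = e gives e = 0.19×(1 − 0.47154) = 0.10041.
New p* = 1 − e/c = 1 − 0.07129/0.19000 = 0.62479.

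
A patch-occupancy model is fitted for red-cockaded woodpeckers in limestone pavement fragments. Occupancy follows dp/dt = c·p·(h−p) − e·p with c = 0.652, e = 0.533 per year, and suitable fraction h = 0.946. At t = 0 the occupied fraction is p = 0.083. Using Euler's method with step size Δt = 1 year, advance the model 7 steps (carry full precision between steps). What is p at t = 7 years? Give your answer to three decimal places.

Update rule: p ← p + [c·p·(h−p) − e·p]·Δt with Δt = 1.
t = 1: p = 0.08300 + (+0.00246) = 0.08546
t = 2: p = 0.08546 + (+0.00240) = 0.08786
t = 3: p = 0.08786 + (+0.00233) = 0.09019
t = 4: p = 0.09019 + (+0.00225) = 0.09244
t = 5: p = 0.09244 + (+0.00217) = 0.09462
t = 6: p = 0.09462 + (+0.00209) = 0.09671
t = 7: p = 0.09671 + (+0.00201) = 0.09872

0.099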